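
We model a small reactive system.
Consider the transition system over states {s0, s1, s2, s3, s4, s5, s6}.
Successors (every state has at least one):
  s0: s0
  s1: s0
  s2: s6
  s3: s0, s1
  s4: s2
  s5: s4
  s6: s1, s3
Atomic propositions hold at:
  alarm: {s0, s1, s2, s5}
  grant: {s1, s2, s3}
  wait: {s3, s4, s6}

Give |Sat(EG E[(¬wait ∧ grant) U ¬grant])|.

6

Sat(¬wait) = {s0, s1, s2, s5}
Sat(¬wait ∧ grant) = {s1, s2}
Sat(¬grant) = {s0, s4, s5, s6}
E[(¬wait ∧ grant) U ¬grant]: least fixpoint, start Z0 = Sat(¬grant) = {s0, s4, s5, s6}, add states in Sat(¬wait ∧ grant) with some successor in Z. Z1 = {s0, s1, s2, s4, s5, s6}; fixed.
Sat(E[(¬wait ∧ grant) U ¬grant]) = {s0, s1, s2, s4, s5, s6}
EG E[(¬wait ∧ grant) U ¬grant]: greatest fixpoint, start Z0 = {s0, s1, s2, s4, s5, s6}, keep only states in Sat with some successor in Z. Already a fixed point.
Sat(EG E[(¬wait ∧ grant) U ¬grant]) = {s0, s1, s2, s4, s5, s6}
|Sat(EG E[(¬wait ∧ grant) U ¬grant])| = |{s0, s1, s2, s4, s5, s6}| = 6.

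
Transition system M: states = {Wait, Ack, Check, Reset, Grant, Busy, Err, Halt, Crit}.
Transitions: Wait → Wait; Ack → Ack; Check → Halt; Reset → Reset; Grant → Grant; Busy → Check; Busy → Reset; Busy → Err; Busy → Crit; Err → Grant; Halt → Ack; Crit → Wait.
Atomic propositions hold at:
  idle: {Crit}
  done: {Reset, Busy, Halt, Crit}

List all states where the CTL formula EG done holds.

EG done: greatest fixpoint, start Z0 = {Reset, Busy, Halt, Crit}, keep only states in Sat with some successor in Z. Z1 = {Reset, Busy}; fixed.
Sat(EG done) = {Reset, Busy}

{Reset, Busy}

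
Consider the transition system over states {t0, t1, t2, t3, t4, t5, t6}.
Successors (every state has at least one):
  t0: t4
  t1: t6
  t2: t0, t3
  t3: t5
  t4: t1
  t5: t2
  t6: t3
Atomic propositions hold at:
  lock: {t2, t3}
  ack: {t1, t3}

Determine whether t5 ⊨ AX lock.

Sat(AX lock) = {s : every successor in {t2, t3}} = {t5, t6}
t5 ∈ Sat(AX lock) = {t5, t6}, so the formula holds at t5.

Yes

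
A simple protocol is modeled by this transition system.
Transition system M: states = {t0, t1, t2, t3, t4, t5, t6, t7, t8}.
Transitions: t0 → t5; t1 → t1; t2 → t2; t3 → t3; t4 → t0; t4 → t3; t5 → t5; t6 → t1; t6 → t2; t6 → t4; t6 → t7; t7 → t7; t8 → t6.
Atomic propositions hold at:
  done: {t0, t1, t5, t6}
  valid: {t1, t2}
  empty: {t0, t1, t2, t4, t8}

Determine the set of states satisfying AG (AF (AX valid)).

{t1, t2}

Sat(AX valid) = {s : every successor in {t1, t2}} = {t1, t2}
AF (AX valid): least fixpoint, start Z0 = {t1, t2}, add states with every successor in Z. Already a fixed point.
Sat(AF (AX valid)) = {t1, t2}
AG (AF (AX valid)): greatest fixpoint, start Z0 = {t1, t2}, keep only states in Sat with every successor in Z. Already a fixed point.
Sat(AG (AF (AX valid))) = {t1, t2}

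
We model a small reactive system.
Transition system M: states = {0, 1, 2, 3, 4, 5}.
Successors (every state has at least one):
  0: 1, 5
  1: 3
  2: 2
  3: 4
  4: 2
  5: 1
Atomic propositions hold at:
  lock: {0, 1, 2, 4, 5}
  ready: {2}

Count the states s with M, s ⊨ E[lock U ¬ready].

Sat(¬ready) = {0, 1, 3, 4, 5}
E[lock U ¬ready]: least fixpoint, start Z0 = Sat(¬ready) = {0, 1, 3, 4, 5}, add states in Sat(lock) with some successor in Z. Already a fixed point.
Sat(E[lock U ¬ready]) = {0, 1, 3, 4, 5}
|Sat(E[lock U ¬ready])| = |{0, 1, 3, 4, 5}| = 5.

5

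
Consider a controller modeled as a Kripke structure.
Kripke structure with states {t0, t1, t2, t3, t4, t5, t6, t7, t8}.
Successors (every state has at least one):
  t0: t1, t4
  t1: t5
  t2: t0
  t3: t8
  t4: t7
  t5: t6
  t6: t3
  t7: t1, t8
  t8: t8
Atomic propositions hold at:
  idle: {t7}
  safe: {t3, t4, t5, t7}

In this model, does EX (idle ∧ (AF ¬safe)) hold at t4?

Yes

Sat(¬safe) = {t0, t1, t2, t6, t8}
AF ¬safe: least fixpoint, start Z0 = {t0, t1, t2, t6, t8}, add states with every successor in Z. Z1 = {t0, t1, t2, t3, t5, t6, t7, t8}; Z2 = {t0, t1, t2, t3, t4, t5, t6, t7, t8}; fixed.
Sat(AF ¬safe) = {t0, t1, t2, t3, t4, t5, t6, t7, t8}
Sat(idle ∧ (AF ¬safe)) = {t7}
Sat(EX (idle ∧ (AF ¬safe))) = {s : some successor in {t7}} = {t4}
t4 ∈ Sat(EX (idle ∧ (AF ¬safe))) = {t4}, so the formula holds at t4.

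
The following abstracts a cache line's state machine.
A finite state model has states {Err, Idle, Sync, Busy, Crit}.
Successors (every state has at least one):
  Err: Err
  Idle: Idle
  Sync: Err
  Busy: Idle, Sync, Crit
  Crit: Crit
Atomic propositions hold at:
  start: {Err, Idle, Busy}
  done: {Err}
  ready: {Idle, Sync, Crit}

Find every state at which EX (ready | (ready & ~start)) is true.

{Idle, Busy, Crit}

Sat(~start) = {Sync, Crit}
Sat(ready & ~start) = {Sync, Crit}
Sat(ready | (ready & ~start)) = {Idle, Sync, Crit}
Sat(EX (ready | (ready & ~start))) = {s : some successor in {Idle, Sync, Crit}} = {Idle, Busy, Crit}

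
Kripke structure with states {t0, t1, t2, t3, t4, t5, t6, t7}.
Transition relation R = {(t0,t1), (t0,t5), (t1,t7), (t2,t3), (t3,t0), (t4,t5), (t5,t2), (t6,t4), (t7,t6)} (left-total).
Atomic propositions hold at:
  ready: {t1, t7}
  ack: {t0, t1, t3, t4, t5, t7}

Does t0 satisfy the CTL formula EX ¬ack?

No

Sat(¬ack) = {t2, t6}
Sat(EX ¬ack) = {s : some successor in {t2, t6}} = {t5, t7}
t0 ∉ Sat(EX ¬ack) = {t5, t7}, so the formula does not hold at t0.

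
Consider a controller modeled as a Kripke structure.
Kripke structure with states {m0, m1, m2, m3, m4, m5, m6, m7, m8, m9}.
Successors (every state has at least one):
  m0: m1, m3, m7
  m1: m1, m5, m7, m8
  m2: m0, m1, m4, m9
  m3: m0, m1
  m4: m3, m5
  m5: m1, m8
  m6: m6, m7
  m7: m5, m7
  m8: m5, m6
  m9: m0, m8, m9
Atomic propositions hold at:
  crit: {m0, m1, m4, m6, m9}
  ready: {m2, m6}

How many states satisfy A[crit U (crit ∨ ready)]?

Sat(crit ∨ ready) = {m0, m1, m2, m4, m6, m9}
A[crit U (crit ∨ ready)]: least fixpoint, start Z0 = Sat((crit ∨ ready)) = {m0, m1, m2, m4, m6, m9}, add states in Sat(crit) with every successor in Z. Already a fixed point.
Sat(A[crit U (crit ∨ ready)]) = {m0, m1, m2, m4, m6, m9}
|Sat(A[crit U (crit ∨ ready)])| = |{m0, m1, m2, m4, m6, m9}| = 6.

6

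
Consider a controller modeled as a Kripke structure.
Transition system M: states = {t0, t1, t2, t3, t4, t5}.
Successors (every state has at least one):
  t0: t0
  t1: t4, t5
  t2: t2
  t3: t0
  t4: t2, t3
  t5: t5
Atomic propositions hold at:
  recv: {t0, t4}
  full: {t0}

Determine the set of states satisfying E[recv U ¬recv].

Sat(¬recv) = {t1, t2, t3, t5}
E[recv U ¬recv]: least fixpoint, start Z0 = Sat(¬recv) = {t1, t2, t3, t5}, add states in Sat(recv) with some successor in Z. Z1 = {t1, t2, t3, t4, t5}; fixed.
Sat(E[recv U ¬recv]) = {t1, t2, t3, t4, t5}

{t1, t2, t3, t4, t5}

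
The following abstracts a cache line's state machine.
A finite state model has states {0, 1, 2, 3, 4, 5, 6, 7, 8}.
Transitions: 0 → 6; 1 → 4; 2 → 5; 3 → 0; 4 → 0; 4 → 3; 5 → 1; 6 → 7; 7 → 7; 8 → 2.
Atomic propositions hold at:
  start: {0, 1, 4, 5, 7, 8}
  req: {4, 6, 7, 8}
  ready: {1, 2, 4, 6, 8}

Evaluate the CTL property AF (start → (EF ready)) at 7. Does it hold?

No

EF ready: least fixpoint, start Z0 = {1, 2, 4, 6, 8}, add states with some successor in Z. Z1 = {0, 1, 2, 4, 5, 6, 8}; Z2 = {0, 1, 2, 3, 4, 5, 6, 8}; fixed.
Sat(EF ready) = {0, 1, 2, 3, 4, 5, 6, 8}
Sat(start → (EF ready)) = {0, 1, 2, 3, 4, 5, 6, 8}
AF (start → (EF ready)): least fixpoint, start Z0 = {0, 1, 2, 3, 4, 5, 6, 8}, add states with every successor in Z. Already a fixed point.
Sat(AF (start → (EF ready))) = {0, 1, 2, 3, 4, 5, 6, 8}
7 ∉ Sat(AF (start → (EF ready))) = {0, 1, 2, 3, 4, 5, 6, 8}, so the formula does not hold at 7.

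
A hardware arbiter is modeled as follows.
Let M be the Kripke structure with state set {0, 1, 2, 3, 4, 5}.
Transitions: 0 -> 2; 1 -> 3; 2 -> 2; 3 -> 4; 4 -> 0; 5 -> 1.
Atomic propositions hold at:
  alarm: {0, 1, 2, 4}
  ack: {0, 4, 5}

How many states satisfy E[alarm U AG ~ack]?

3

Sat(~ack) = {1, 2, 3}
AG ~ack: greatest fixpoint, start Z0 = {1, 2, 3}, keep only states in Sat with every successor in Z. Z1 = {1, 2}; Z2 = {2}; fixed.
Sat(AG ~ack) = {2}
E[alarm U AG ~ack]: least fixpoint, start Z0 = Sat(AG ~ack) = {2}, add states in Sat(alarm) with some successor in Z. Z1 = {0, 2}; Z2 = {0, 2, 4}; fixed.
Sat(E[alarm U AG ~ack]) = {0, 2, 4}
|Sat(E[alarm U AG ~ack])| = |{0, 2, 4}| = 3.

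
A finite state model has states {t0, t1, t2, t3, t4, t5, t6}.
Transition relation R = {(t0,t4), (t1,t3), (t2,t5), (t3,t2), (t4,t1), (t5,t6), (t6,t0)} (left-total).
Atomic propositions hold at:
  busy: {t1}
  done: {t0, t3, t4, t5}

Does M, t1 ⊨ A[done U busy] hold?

Yes

A[done U busy]: least fixpoint, start Z0 = Sat(busy) = {t1}, add states in Sat(done) with every successor in Z. Z1 = {t1, t4}; Z2 = {t0, t1, t4}; fixed.
Sat(A[done U busy]) = {t0, t1, t4}
t1 ∈ Sat(A[done U busy]) = {t0, t1, t4}, so the formula holds at t1.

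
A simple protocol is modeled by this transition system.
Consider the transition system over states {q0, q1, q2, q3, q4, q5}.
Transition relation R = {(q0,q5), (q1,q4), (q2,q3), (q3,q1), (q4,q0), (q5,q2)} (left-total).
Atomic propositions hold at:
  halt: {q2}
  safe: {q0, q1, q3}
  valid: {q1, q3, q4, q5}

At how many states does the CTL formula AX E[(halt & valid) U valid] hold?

Sat(halt & valid) = ∅
E[(halt & valid) U valid]: least fixpoint, start Z0 = Sat(valid) = {q1, q3, q4, q5}, add states in Sat(halt & valid) with some successor in Z. Already a fixed point.
Sat(E[(halt & valid) U valid]) = {q1, q3, q4, q5}
Sat(AX E[(halt & valid) U valid]) = {s : every successor in {q1, q3, q4, q5}} = {q0, q1, q2, q3}
|Sat(AX E[(halt & valid) U valid])| = |{q0, q1, q2, q3}| = 4.

4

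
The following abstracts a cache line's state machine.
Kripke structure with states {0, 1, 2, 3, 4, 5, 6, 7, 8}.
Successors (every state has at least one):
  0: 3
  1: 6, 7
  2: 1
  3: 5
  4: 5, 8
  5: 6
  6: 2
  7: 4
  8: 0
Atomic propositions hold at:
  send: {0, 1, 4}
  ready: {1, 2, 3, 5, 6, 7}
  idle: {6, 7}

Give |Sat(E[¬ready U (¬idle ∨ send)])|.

7

Sat(¬ready) = {0, 4, 8}
Sat(¬idle) = {0, 1, 2, 3, 4, 5, 8}
Sat(¬idle ∨ send) = {0, 1, 2, 3, 4, 5, 8}
E[¬ready U (¬idle ∨ send)]: least fixpoint, start Z0 = Sat((¬idle ∨ send)) = {0, 1, 2, 3, 4, 5, 8}, add states in Sat(¬ready) with some successor in Z. Already a fixed point.
Sat(E[¬ready U (¬idle ∨ send)]) = {0, 1, 2, 3, 4, 5, 8}
|Sat(E[¬ready U (¬idle ∨ send)])| = |{0, 1, 2, 3, 4, 5, 8}| = 7.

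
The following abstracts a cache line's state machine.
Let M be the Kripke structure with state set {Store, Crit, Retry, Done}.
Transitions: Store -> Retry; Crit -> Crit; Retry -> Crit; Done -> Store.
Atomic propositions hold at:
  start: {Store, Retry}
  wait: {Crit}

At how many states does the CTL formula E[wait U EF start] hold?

3

EF start: least fixpoint, start Z0 = {Store, Retry}, add states with some successor in Z. Z1 = {Store, Retry, Done}; fixed.
Sat(EF start) = {Store, Retry, Done}
E[wait U EF start]: least fixpoint, start Z0 = Sat(EF start) = {Store, Retry, Done}, add states in Sat(wait) with some successor in Z. Already a fixed point.
Sat(E[wait U EF start]) = {Store, Retry, Done}
|Sat(E[wait U EF start])| = |{Store, Retry, Done}| = 3.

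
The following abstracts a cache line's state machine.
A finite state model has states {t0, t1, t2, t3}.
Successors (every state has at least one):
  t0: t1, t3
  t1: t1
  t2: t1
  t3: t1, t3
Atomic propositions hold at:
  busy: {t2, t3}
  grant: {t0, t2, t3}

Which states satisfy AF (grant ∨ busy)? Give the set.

{t0, t2, t3}

Sat(grant ∨ busy) = {t0, t2, t3}
AF (grant ∨ busy): least fixpoint, start Z0 = {t0, t2, t3}, add states with every successor in Z. Already a fixed point.
Sat(AF (grant ∨ busy)) = {t0, t2, t3}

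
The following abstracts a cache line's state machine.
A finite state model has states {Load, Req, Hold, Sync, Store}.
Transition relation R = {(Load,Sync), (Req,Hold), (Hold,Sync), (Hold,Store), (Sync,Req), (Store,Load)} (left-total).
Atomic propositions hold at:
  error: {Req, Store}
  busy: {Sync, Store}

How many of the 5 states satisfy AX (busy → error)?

Sat(busy → error) = {Load, Req, Hold, Store}
Sat(AX (busy → error)) = {s : every successor in {Load, Req, Hold, Store}} = {Req, Sync, Store}
|Sat(AX (busy → error))| = |{Req, Sync, Store}| = 3.

3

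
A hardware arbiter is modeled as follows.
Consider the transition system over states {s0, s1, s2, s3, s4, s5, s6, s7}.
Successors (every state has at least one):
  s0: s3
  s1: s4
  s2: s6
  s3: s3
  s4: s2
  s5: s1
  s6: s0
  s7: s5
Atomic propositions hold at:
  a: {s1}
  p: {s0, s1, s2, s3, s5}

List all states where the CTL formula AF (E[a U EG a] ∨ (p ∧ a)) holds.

{s1, s5, s7}

EG a: greatest fixpoint, start Z0 = {s1}, keep only states in Sat with some successor in Z. Z1 = ∅; fixed.
Sat(EG a) = ∅
E[a U EG a]: least fixpoint, start Z0 = Sat(EG a) = ∅, add states in Sat(a) with some successor in Z. Already a fixed point.
Sat(E[a U EG a]) = ∅
Sat(p ∧ a) = {s1}
Sat(E[a U EG a] ∨ (p ∧ a)) = {s1}
AF (E[a U EG a] ∨ (p ∧ a)): least fixpoint, start Z0 = {s1}, add states with every successor in Z. Z1 = {s1, s5}; Z2 = {s1, s5, s7}; fixed.
Sat(AF (E[a U EG a] ∨ (p ∧ a))) = {s1, s5, s7}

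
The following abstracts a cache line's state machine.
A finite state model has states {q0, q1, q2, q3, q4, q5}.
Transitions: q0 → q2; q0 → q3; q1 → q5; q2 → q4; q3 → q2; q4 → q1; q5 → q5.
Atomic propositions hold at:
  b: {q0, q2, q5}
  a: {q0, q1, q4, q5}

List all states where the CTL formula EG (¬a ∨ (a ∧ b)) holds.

{q5}

Sat(¬a) = {q2, q3}
Sat(a ∧ b) = {q0, q5}
Sat(¬a ∨ (a ∧ b)) = {q0, q2, q3, q5}
EG (¬a ∨ (a ∧ b)): greatest fixpoint, start Z0 = {q0, q2, q3, q5}, keep only states in Sat with some successor in Z. Z1 = {q0, q3, q5}; Z2 = {q0, q5}; Z3 = {q5}; fixed.
Sat(EG (¬a ∨ (a ∧ b))) = {q5}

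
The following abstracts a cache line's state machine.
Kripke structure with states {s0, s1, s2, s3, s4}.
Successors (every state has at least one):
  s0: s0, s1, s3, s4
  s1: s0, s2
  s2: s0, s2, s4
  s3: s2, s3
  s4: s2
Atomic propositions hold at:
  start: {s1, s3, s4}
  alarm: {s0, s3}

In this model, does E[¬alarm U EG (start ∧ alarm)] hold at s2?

No

Sat(¬alarm) = {s1, s2, s4}
Sat(start ∧ alarm) = {s3}
EG (start ∧ alarm): greatest fixpoint, start Z0 = {s3}, keep only states in Sat with some successor in Z. Already a fixed point.
Sat(EG (start ∧ alarm)) = {s3}
E[¬alarm U EG (start ∧ alarm)]: least fixpoint, start Z0 = Sat(EG (start ∧ alarm)) = {s3}, add states in Sat(¬alarm) with some successor in Z. Already a fixed point.
Sat(E[¬alarm U EG (start ∧ alarm)]) = {s3}
s2 ∉ Sat(E[¬alarm U EG (start ∧ alarm)]) = {s3}, so the formula does not hold at s2.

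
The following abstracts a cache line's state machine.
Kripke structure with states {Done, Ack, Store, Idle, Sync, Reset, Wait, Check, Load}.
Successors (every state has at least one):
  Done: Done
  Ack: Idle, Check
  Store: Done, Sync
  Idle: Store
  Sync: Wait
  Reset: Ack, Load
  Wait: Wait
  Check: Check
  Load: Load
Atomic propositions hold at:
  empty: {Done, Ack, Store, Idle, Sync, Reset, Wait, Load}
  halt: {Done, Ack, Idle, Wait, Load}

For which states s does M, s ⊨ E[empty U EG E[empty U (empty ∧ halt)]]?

{Done, Ack, Store, Idle, Sync, Reset, Wait, Load}

Sat(empty ∧ halt) = {Done, Ack, Idle, Wait, Load}
E[empty U (empty ∧ halt)]: least fixpoint, start Z0 = Sat((empty ∧ halt)) = {Done, Ack, Idle, Wait, Load}, add states in Sat(empty) with some successor in Z. Z1 = {Done, Ack, Store, Idle, Sync, Reset, Wait, Load}; fixed.
Sat(E[empty U (empty ∧ halt)]) = {Done, Ack, Store, Idle, Sync, Reset, Wait, Load}
EG E[empty U (empty ∧ halt)]: greatest fixpoint, start Z0 = {Done, Ack, Store, Idle, Sync, Reset, Wait, Load}, keep only states in Sat with some successor in Z. Already a fixed point.
Sat(EG E[empty U (empty ∧ halt)]) = {Done, Ack, Store, Idle, Sync, Reset, Wait, Load}
E[empty U EG E[empty U (empty ∧ halt)]]: least fixpoint, start Z0 = Sat(EG E[empty U (empty ∧ halt)]) = {Done, Ack, Store, Idle, Sync, Reset, Wait, Load}, add states in Sat(empty) with some successor in Z. Already a fixed point.
Sat(E[empty U EG E[empty U (empty ∧ halt)]]) = {Done, Ack, Store, Idle, Sync, Reset, Wait, Load}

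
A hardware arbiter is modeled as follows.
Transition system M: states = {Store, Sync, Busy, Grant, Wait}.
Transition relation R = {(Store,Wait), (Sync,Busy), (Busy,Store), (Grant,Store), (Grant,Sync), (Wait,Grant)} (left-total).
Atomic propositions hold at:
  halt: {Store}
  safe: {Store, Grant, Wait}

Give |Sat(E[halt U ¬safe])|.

Sat(¬safe) = {Sync, Busy}
E[halt U ¬safe]: least fixpoint, start Z0 = Sat(¬safe) = {Sync, Busy}, add states in Sat(halt) with some successor in Z. Already a fixed point.
Sat(E[halt U ¬safe]) = {Sync, Busy}
|Sat(E[halt U ¬safe])| = |{Sync, Busy}| = 2.

2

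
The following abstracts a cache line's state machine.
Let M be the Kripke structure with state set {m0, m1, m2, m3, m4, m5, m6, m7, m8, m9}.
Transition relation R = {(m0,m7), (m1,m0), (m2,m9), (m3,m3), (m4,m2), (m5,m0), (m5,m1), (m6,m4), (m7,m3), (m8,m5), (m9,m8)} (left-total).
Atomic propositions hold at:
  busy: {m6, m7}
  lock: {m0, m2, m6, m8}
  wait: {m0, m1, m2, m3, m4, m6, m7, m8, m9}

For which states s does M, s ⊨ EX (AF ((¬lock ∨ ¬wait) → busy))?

Sat(¬lock) = {m1, m3, m4, m5, m7, m9}
Sat(¬wait) = {m5}
Sat(¬lock ∨ ¬wait) = {m1, m3, m4, m5, m7, m9}
Sat((¬lock ∨ ¬wait) → busy) = {m0, m2, m6, m7, m8}
AF ((¬lock ∨ ¬wait) → busy): least fixpoint, start Z0 = {m0, m2, m6, m7, m8}, add states with every successor in Z. Z1 = {m0, m1, m2, m4, m6, m7, m8, m9}; Z2 = {m0, m1, m2, m4, m5, m6, m7, m8, m9}; fixed.
Sat(AF ((¬lock ∨ ¬wait) → busy)) = {m0, m1, m2, m4, m5, m6, m7, m8, m9}
Sat(EX (AF ((¬lock ∨ ¬wait) → busy))) = {s : some successor in {m0, m1, m2, m4, m5, m6, m7, m8, m9}} = {m0, m1, m2, m4, m5, m6, m8, m9}

{m0, m1, m2, m4, m5, m6, m8, m9}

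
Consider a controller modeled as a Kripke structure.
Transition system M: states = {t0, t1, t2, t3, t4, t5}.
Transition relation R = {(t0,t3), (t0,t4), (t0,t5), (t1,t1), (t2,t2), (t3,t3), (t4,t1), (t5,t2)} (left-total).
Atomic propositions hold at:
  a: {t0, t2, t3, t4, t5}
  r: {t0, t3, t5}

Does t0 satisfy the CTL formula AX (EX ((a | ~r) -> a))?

No

Sat(~r) = {t1, t2, t4}
Sat(a | ~r) = {t0, t1, t2, t3, t4, t5}
Sat((a | ~r) -> a) = {t0, t2, t3, t4, t5}
Sat(EX ((a | ~r) -> a)) = {s : some successor in {t0, t2, t3, t4, t5}} = {t0, t2, t3, t5}
Sat(AX (EX ((a | ~r) -> a))) = {s : every successor in {t0, t2, t3, t5}} = {t2, t3, t5}
t0 ∉ Sat(AX (EX ((a | ~r) -> a))) = {t2, t3, t5}, so the formula does not hold at t0.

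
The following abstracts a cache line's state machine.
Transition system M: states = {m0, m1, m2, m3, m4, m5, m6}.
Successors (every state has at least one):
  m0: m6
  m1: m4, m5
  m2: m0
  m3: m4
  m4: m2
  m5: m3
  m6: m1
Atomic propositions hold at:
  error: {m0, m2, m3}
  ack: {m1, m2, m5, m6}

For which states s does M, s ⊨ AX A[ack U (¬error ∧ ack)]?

{m0, m6}

Sat(¬error) = {m1, m4, m5, m6}
Sat(¬error ∧ ack) = {m1, m5, m6}
A[ack U (¬error ∧ ack)]: least fixpoint, start Z0 = Sat((¬error ∧ ack)) = {m1, m5, m6}, add states in Sat(ack) with every successor in Z. Already a fixed point.
Sat(A[ack U (¬error ∧ ack)]) = {m1, m5, m6}
Sat(AX A[ack U (¬error ∧ ack)]) = {s : every successor in {m1, m5, m6}} = {m0, m6}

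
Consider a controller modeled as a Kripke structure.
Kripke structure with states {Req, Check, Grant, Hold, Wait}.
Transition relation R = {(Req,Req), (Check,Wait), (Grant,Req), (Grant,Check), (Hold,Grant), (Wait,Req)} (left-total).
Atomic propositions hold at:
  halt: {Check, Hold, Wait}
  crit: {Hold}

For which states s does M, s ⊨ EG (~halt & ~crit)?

{Req, Grant}

Sat(~halt) = {Req, Grant}
Sat(~crit) = {Req, Check, Grant, Wait}
Sat(~halt & ~crit) = {Req, Grant}
EG (~halt & ~crit): greatest fixpoint, start Z0 = {Req, Grant}, keep only states in Sat with some successor in Z. Already a fixed point.
Sat(EG (~halt & ~crit)) = {Req, Grant}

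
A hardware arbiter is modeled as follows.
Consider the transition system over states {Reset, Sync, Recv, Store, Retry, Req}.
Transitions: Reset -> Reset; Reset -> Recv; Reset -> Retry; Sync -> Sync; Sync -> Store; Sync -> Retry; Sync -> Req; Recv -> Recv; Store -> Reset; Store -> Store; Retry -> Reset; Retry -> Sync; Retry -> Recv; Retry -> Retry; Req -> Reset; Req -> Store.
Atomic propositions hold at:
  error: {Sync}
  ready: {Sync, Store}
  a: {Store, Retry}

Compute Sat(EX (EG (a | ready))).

{Reset, Sync, Store, Retry, Req}

Sat(a | ready) = {Sync, Store, Retry}
EG (a | ready): greatest fixpoint, start Z0 = {Sync, Store, Retry}, keep only states in Sat with some successor in Z. Already a fixed point.
Sat(EG (a | ready)) = {Sync, Store, Retry}
Sat(EX (EG (a | ready))) = {s : some successor in {Sync, Store, Retry}} = {Reset, Sync, Store, Retry, Req}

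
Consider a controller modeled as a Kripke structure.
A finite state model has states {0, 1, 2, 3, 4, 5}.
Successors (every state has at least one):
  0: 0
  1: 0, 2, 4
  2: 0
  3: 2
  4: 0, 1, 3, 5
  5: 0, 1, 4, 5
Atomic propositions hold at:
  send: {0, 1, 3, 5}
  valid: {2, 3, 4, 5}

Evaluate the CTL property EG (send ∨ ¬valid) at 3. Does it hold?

No

Sat(¬valid) = {0, 1}
Sat(send ∨ ¬valid) = {0, 1, 3, 5}
EG (send ∨ ¬valid): greatest fixpoint, start Z0 = {0, 1, 3, 5}, keep only states in Sat with some successor in Z. Z1 = {0, 1, 5}; fixed.
Sat(EG (send ∨ ¬valid)) = {0, 1, 5}
3 ∉ Sat(EG (send ∨ ¬valid)) = {0, 1, 5}, so the formula does not hold at 3.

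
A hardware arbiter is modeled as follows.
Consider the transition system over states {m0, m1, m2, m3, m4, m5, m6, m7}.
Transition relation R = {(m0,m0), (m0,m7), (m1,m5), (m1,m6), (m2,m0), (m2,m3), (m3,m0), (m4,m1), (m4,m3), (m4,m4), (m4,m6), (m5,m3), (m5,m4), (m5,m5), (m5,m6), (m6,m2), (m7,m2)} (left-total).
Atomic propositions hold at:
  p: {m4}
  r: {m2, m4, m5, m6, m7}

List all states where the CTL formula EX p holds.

Sat(EX p) = {s : some successor in {m4}} = {m4, m5}

{m4, m5}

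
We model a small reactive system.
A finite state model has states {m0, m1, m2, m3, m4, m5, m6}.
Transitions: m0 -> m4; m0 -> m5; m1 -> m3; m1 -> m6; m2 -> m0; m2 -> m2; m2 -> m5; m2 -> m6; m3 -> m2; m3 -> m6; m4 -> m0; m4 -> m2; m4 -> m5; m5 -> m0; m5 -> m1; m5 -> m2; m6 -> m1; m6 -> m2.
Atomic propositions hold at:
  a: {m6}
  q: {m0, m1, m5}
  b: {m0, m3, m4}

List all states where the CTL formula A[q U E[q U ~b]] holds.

{m0, m1, m2, m5, m6}

Sat(~b) = {m1, m2, m5, m6}
E[q U ~b]: least fixpoint, start Z0 = Sat(~b) = {m1, m2, m5, m6}, add states in Sat(q) with some successor in Z. Z1 = {m0, m1, m2, m5, m6}; fixed.
Sat(E[q U ~b]) = {m0, m1, m2, m5, m6}
A[q U E[q U ~b]]: least fixpoint, start Z0 = Sat(E[q U ~b]) = {m0, m1, m2, m5, m6}, add states in Sat(q) with every successor in Z. Already a fixed point.
Sat(A[q U E[q U ~b]]) = {m0, m1, m2, m5, m6}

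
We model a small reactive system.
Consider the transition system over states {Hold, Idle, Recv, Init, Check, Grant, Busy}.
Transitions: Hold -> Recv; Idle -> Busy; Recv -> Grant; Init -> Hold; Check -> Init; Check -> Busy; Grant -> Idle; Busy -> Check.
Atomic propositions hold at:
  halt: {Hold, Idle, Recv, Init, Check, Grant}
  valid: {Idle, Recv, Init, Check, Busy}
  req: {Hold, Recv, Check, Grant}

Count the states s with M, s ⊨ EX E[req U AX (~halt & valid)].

Sat(~halt) = {Busy}
Sat(~halt & valid) = {Busy}
Sat(AX (~halt & valid)) = {s : every successor in {Busy}} = {Idle}
E[req U AX (~halt & valid)]: least fixpoint, start Z0 = Sat(AX (~halt & valid)) = {Idle}, add states in Sat(req) with some successor in Z. Z1 = {Idle, Grant}; Z2 = {Idle, Recv, Grant}; Z3 = {Hold, Idle, Recv, Grant}; fixed.
Sat(E[req U AX (~halt & valid)]) = {Hold, Idle, Recv, Grant}
Sat(EX E[req U AX (~halt & valid)]) = {s : some successor in {Hold, Idle, Recv, Grant}} = {Hold, Recv, Init, Grant}
|Sat(EX E[req U AX (~halt & valid)])| = |{Hold, Recv, Init, Grant}| = 4.

4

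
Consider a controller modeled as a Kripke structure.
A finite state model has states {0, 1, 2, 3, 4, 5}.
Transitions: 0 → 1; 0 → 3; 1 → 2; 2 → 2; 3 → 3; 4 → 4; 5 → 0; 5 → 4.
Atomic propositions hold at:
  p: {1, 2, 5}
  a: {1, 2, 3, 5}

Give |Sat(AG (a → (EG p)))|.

EG p: greatest fixpoint, start Z0 = {1, 2, 5}, keep only states in Sat with some successor in Z. Z1 = {1, 2}; fixed.
Sat(EG p) = {1, 2}
Sat(a → (EG p)) = {0, 1, 2, 4}
AG (a → (EG p)): greatest fixpoint, start Z0 = {0, 1, 2, 4}, keep only states in Sat with every successor in Z. Z1 = {1, 2, 4}; fixed.
Sat(AG (a → (EG p))) = {1, 2, 4}
|Sat(AG (a → (EG p)))| = |{1, 2, 4}| = 3.

3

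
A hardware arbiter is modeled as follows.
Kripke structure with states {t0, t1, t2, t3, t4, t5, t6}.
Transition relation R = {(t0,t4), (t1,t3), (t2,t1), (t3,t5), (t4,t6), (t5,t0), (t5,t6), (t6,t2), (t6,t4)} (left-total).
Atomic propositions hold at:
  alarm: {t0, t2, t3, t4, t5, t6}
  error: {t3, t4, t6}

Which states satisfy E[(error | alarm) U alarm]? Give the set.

{t0, t2, t3, t4, t5, t6}

Sat(error | alarm) = {t0, t2, t3, t4, t5, t6}
E[(error | alarm) U alarm]: least fixpoint, start Z0 = Sat(alarm) = {t0, t2, t3, t4, t5, t6}, add states in Sat(error | alarm) with some successor in Z. Already a fixed point.
Sat(E[(error | alarm) U alarm]) = {t0, t2, t3, t4, t5, t6}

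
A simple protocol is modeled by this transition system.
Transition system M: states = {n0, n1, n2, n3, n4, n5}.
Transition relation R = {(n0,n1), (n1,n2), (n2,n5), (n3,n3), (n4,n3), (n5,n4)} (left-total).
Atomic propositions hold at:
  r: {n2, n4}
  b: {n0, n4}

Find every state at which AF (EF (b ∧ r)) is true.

{n0, n1, n2, n4, n5}

Sat(b ∧ r) = {n4}
EF (b ∧ r): least fixpoint, start Z0 = {n4}, add states with some successor in Z. Z1 = {n4, n5}; Z2 = {n2, n4, n5}; Z3 = {n1, n2, n4, n5}; Z4 = {n0, n1, n2, n4, n5}; fixed.
Sat(EF (b ∧ r)) = {n0, n1, n2, n4, n5}
AF (EF (b ∧ r)): least fixpoint, start Z0 = {n0, n1, n2, n4, n5}, add states with every successor in Z. Already a fixed point.
Sat(AF (EF (b ∧ r))) = {n0, n1, n2, n4, n5}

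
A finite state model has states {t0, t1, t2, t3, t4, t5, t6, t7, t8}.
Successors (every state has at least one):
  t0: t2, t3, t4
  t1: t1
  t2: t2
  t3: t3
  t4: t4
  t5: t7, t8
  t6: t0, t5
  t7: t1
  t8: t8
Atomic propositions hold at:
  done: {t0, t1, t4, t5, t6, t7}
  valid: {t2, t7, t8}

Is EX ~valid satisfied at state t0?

Sat(~valid) = {t0, t1, t3, t4, t5, t6}
Sat(EX ~valid) = {s : some successor in {t0, t1, t3, t4, t5, t6}} = {t0, t1, t3, t4, t6, t7}
t0 ∈ Sat(EX ~valid) = {t0, t1, t3, t4, t6, t7}, so the formula holds at t0.

Yes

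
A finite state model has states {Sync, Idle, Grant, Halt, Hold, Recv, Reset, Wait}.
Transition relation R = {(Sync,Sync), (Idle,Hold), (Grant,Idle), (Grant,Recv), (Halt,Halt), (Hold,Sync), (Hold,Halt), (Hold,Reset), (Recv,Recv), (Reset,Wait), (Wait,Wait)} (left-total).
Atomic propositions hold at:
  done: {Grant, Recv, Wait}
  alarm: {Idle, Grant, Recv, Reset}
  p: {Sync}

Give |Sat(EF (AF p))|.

4

AF p: least fixpoint, start Z0 = {Sync}, add states with every successor in Z. Already a fixed point.
Sat(AF p) = {Sync}
EF (AF p): least fixpoint, start Z0 = {Sync}, add states with some successor in Z. Z1 = {Sync, Hold}; Z2 = {Sync, Idle, Hold}; Z3 = {Sync, Idle, Grant, Hold}; fixed.
Sat(EF (AF p)) = {Sync, Idle, Grant, Hold}
|Sat(EF (AF p))| = |{Sync, Idle, Grant, Hold}| = 4.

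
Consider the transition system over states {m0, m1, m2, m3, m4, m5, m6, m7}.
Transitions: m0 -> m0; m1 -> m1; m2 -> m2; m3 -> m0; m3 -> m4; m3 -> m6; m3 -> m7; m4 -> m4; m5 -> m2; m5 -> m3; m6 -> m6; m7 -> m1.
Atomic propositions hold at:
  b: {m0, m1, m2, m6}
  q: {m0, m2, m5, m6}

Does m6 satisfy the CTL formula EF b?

Yes

EF b: least fixpoint, start Z0 = {m0, m1, m2, m6}, add states with some successor in Z. Z1 = {m0, m1, m2, m3, m5, m6, m7}; fixed.
Sat(EF b) = {m0, m1, m2, m3, m5, m6, m7}
m6 ∈ Sat(EF b) = {m0, m1, m2, m3, m5, m6, m7}, so the formula holds at m6.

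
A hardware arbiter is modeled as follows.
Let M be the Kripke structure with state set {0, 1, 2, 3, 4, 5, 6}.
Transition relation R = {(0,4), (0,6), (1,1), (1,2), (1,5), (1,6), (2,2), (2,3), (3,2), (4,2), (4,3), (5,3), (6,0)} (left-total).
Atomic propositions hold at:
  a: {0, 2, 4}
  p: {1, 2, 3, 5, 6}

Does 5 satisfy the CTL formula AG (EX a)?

Sat(EX a) = {s : some successor in {0, 2, 4}} = {0, 1, 2, 3, 4, 6}
AG (EX a): greatest fixpoint, start Z0 = {0, 1, 2, 3, 4, 6}, keep only states in Sat with every successor in Z. Z1 = {0, 2, 3, 4, 6}; fixed.
Sat(AG (EX a)) = {0, 2, 3, 4, 6}
5 ∉ Sat(AG (EX a)) = {0, 2, 3, 4, 6}, so the formula does not hold at 5.

No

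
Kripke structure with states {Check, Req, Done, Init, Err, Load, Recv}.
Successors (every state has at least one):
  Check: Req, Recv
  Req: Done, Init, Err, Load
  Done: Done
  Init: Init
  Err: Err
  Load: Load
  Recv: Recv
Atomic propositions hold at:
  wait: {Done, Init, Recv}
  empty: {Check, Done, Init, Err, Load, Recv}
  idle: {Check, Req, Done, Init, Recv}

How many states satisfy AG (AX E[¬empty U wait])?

Sat(¬empty) = {Req}
E[¬empty U wait]: least fixpoint, start Z0 = Sat(wait) = {Done, Init, Recv}, add states in Sat(¬empty) with some successor in Z. Z1 = {Req, Done, Init, Recv}; fixed.
Sat(E[¬empty U wait]) = {Req, Done, Init, Recv}
Sat(AX E[¬empty U wait]) = {s : every successor in {Req, Done, Init, Recv}} = {Check, Done, Init, Recv}
AG (AX E[¬empty U wait]): greatest fixpoint, start Z0 = {Check, Done, Init, Recv}, keep only states in Sat with every successor in Z. Z1 = {Done, Init, Recv}; fixed.
Sat(AG (AX E[¬empty U wait])) = {Done, Init, Recv}
|Sat(AG (AX E[¬empty U wait]))| = |{Done, Init, Recv}| = 3.

3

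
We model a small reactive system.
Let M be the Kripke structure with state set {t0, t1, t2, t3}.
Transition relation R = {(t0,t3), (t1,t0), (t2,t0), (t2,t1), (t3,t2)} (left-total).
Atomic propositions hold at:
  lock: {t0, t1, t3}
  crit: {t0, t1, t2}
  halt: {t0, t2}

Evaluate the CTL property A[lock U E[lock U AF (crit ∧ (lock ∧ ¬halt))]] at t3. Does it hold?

Sat(¬halt) = {t1, t3}
Sat(lock ∧ ¬halt) = {t1, t3}
Sat(crit ∧ (lock ∧ ¬halt)) = {t1}
AF (crit ∧ (lock ∧ ¬halt)): least fixpoint, start Z0 = {t1}, add states with every successor in Z. Already a fixed point.
Sat(AF (crit ∧ (lock ∧ ¬halt))) = {t1}
E[lock U AF (crit ∧ (lock ∧ ¬halt))]: least fixpoint, start Z0 = Sat(AF (crit ∧ (lock ∧ ¬halt))) = {t1}, add states in Sat(lock) with some successor in Z. Already a fixed point.
Sat(E[lock U AF (crit ∧ (lock ∧ ¬halt))]) = {t1}
A[lock U E[lock U AF (crit ∧ (lock ∧ ¬halt))]]: least fixpoint, start Z0 = Sat(E[lock U AF (crit ∧ (lock ∧ ¬halt))]) = {t1}, add states in Sat(lock) with every successor in Z. Already a fixed point.
Sat(A[lock U E[lock U AF (crit ∧ (lock ∧ ¬halt))]]) = {t1}
t3 ∉ Sat(A[lock U E[lock U AF (crit ∧ (lock ∧ ¬halt))]]) = {t1}, so the formula does not hold at t3.

No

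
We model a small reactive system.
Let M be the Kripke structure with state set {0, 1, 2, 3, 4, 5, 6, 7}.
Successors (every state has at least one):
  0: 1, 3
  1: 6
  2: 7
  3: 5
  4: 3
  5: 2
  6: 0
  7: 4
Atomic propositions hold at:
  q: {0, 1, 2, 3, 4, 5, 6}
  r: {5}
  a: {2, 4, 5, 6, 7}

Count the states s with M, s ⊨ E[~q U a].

5

Sat(~q) = {7}
E[~q U a]: least fixpoint, start Z0 = Sat(a) = {2, 4, 5, 6, 7}, add states in Sat(~q) with some successor in Z. Already a fixed point.
Sat(E[~q U a]) = {2, 4, 5, 6, 7}
|Sat(E[~q U a])| = |{2, 4, 5, 6, 7}| = 5.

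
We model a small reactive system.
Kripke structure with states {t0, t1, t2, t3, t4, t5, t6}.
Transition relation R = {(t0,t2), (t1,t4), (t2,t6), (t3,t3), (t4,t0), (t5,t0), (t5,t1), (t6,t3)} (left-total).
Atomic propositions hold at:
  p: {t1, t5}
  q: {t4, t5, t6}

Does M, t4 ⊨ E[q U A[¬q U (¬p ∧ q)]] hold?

Sat(¬q) = {t0, t1, t2, t3}
Sat(¬p) = {t0, t2, t3, t4, t6}
Sat(¬p ∧ q) = {t4, t6}
A[¬q U (¬p ∧ q)]: least fixpoint, start Z0 = Sat((¬p ∧ q)) = {t4, t6}, add states in Sat(¬q) with every successor in Z. Z1 = {t1, t2, t4, t6}; Z2 = {t0, t1, t2, t4, t6}; fixed.
Sat(A[¬q U (¬p ∧ q)]) = {t0, t1, t2, t4, t6}
E[q U A[¬q U (¬p ∧ q)]]: least fixpoint, start Z0 = Sat(A[¬q U (¬p ∧ q)]) = {t0, t1, t2, t4, t6}, add states in Sat(q) with some successor in Z. Z1 = {t0, t1, t2, t4, t5, t6}; fixed.
Sat(E[q U A[¬q U (¬p ∧ q)]]) = {t0, t1, t2, t4, t5, t6}
t4 ∈ Sat(E[q U A[¬q U (¬p ∧ q)]]) = {t0, t1, t2, t4, t5, t6}, so the formula holds at t4.

Yes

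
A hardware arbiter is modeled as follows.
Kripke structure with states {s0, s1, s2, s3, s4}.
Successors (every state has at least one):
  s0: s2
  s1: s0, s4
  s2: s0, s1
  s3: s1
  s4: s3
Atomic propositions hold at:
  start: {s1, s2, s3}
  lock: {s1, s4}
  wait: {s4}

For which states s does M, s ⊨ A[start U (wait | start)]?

Sat(wait | start) = {s1, s2, s3, s4}
A[start U (wait | start)]: least fixpoint, start Z0 = Sat((wait | start)) = {s1, s2, s3, s4}, add states in Sat(start) with every successor in Z. Already a fixed point.
Sat(A[start U (wait | start)]) = {s1, s2, s3, s4}

{s1, s2, s3, s4}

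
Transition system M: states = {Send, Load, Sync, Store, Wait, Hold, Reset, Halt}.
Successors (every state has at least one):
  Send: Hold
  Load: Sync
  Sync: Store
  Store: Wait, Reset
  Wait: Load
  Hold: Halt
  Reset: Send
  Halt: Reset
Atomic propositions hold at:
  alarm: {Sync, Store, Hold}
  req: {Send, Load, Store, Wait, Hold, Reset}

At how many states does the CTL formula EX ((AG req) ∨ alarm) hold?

AG req: greatest fixpoint, start Z0 = {Send, Load, Store, Wait, Hold, Reset}, keep only states in Sat with every successor in Z. Z1 = {Send, Store, Wait, Reset}; Z2 = {Store, Reset}; Z3 = ∅; fixed.
Sat(AG req) = ∅
Sat((AG req) ∨ alarm) = {Sync, Store, Hold}
Sat(EX ((AG req) ∨ alarm)) = {s : some successor in {Sync, Store, Hold}} = {Send, Load, Sync}
|Sat(EX ((AG req) ∨ alarm))| = |{Send, Load, Sync}| = 3.

3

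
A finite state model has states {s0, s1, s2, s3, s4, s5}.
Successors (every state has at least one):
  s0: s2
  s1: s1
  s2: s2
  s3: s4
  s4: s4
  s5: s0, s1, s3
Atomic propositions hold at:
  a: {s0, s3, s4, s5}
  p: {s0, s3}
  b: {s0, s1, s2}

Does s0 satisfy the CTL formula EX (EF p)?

EF p: least fixpoint, start Z0 = {s0, s3}, add states with some successor in Z. Z1 = {s0, s3, s5}; fixed.
Sat(EF p) = {s0, s3, s5}
Sat(EX (EF p)) = {s : some successor in {s0, s3, s5}} = {s5}
s0 ∉ Sat(EX (EF p)) = {s5}, so the formula does not hold at s0.

No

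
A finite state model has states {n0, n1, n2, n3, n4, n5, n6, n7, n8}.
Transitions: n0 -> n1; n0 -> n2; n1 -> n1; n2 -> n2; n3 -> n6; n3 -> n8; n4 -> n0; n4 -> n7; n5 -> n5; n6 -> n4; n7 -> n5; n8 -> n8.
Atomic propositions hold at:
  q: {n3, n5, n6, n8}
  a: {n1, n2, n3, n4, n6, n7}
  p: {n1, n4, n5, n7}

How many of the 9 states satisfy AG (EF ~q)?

Sat(~q) = {n0, n1, n2, n4, n7}
EF ~q: least fixpoint, start Z0 = {n0, n1, n2, n4, n7}, add states with some successor in Z. Z1 = {n0, n1, n2, n4, n6, n7}; Z2 = {n0, n1, n2, n3, n4, n6, n7}; fixed.
Sat(EF ~q) = {n0, n1, n2, n3, n4, n6, n7}
AG (EF ~q): greatest fixpoint, start Z0 = {n0, n1, n2, n3, n4, n6, n7}, keep only states in Sat with every successor in Z. Z1 = {n0, n1, n2, n4, n6}; Z2 = {n0, n1, n2, n6}; Z3 = {n0, n1, n2}; fixed.
Sat(AG (EF ~q)) = {n0, n1, n2}
|Sat(AG (EF ~q))| = |{n0, n1, n2}| = 3.

3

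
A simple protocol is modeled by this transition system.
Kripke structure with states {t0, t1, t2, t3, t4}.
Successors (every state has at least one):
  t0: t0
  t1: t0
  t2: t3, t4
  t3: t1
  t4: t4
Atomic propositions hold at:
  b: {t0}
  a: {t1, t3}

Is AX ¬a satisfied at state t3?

Sat(¬a) = {t0, t2, t4}
Sat(AX ¬a) = {s : every successor in {t0, t2, t4}} = {t0, t1, t4}
t3 ∉ Sat(AX ¬a) = {t0, t1, t4}, so the formula does not hold at t3.

No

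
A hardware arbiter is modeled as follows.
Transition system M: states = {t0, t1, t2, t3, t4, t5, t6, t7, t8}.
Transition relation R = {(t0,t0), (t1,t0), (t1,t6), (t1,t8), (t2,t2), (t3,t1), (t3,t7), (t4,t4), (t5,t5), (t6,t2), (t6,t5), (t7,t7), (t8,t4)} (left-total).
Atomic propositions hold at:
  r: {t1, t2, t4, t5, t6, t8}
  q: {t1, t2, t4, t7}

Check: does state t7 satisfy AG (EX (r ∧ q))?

Sat(r ∧ q) = {t1, t2, t4}
Sat(EX (r ∧ q)) = {s : some successor in {t1, t2, t4}} = {t2, t3, t4, t6, t8}
AG (EX (r ∧ q)): greatest fixpoint, start Z0 = {t2, t3, t4, t6, t8}, keep only states in Sat with every successor in Z. Z1 = {t2, t4, t8}; fixed.
Sat(AG (EX (r ∧ q))) = {t2, t4, t8}
t7 ∉ Sat(AG (EX (r ∧ q))) = {t2, t4, t8}, so the formula does not hold at t7.

No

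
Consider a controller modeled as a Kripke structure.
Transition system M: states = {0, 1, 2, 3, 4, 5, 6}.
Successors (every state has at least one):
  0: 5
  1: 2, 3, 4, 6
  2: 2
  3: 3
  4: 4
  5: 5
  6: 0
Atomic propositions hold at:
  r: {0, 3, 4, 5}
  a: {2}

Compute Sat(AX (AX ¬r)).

{2}

Sat(¬r) = {1, 2, 6}
Sat(AX ¬r) = {s : every successor in {1, 2, 6}} = {2}
Sat(AX (AX ¬r)) = {s : every successor in {2}} = {2}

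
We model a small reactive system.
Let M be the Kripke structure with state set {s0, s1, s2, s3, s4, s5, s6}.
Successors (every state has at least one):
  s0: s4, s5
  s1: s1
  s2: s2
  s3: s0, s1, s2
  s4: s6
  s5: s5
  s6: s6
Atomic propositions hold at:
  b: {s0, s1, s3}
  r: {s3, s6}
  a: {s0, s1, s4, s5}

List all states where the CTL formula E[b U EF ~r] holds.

Sat(~r) = {s0, s1, s2, s4, s5}
EF ~r: least fixpoint, start Z0 = {s0, s1, s2, s4, s5}, add states with some successor in Z. Z1 = {s0, s1, s2, s3, s4, s5}; fixed.
Sat(EF ~r) = {s0, s1, s2, s3, s4, s5}
E[b U EF ~r]: least fixpoint, start Z0 = Sat(EF ~r) = {s0, s1, s2, s3, s4, s5}, add states in Sat(b) with some successor in Z. Already a fixed point.
Sat(E[b U EF ~r]) = {s0, s1, s2, s3, s4, s5}

{s0, s1, s2, s3, s4, s5}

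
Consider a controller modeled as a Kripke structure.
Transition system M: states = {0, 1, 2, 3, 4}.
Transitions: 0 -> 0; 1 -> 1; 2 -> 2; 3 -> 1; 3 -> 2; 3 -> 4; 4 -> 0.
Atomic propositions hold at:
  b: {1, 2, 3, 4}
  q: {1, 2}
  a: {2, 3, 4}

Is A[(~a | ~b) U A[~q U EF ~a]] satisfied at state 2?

Sat(~a) = {0, 1}
Sat(~b) = {0}
Sat(~a | ~b) = {0, 1}
Sat(~q) = {0, 3, 4}
EF ~a: least fixpoint, start Z0 = {0, 1}, add states with some successor in Z. Z1 = {0, 1, 3, 4}; fixed.
Sat(EF ~a) = {0, 1, 3, 4}
A[~q U EF ~a]: least fixpoint, start Z0 = Sat(EF ~a) = {0, 1, 3, 4}, add states in Sat(~q) with every successor in Z. Already a fixed point.
Sat(A[~q U EF ~a]) = {0, 1, 3, 4}
A[(~a | ~b) U A[~q U EF ~a]]: least fixpoint, start Z0 = Sat(A[~q U EF ~a]) = {0, 1, 3, 4}, add states in Sat(~a | ~b) with every successor in Z. Already a fixed point.
Sat(A[(~a | ~b) U A[~q U EF ~a]]) = {0, 1, 3, 4}
2 ∉ Sat(A[(~a | ~b) U A[~q U EF ~a]]) = {0, 1, 3, 4}, so the formula does not hold at 2.

No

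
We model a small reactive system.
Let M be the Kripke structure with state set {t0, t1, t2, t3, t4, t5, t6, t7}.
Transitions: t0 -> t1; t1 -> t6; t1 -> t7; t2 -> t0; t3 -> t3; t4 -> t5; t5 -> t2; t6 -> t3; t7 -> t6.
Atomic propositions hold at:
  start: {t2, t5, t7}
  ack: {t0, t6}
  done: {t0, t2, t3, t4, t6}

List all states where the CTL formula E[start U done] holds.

E[start U done]: least fixpoint, start Z0 = Sat(done) = {t0, t2, t3, t4, t6}, add states in Sat(start) with some successor in Z. Z1 = {t0, t2, t3, t4, t5, t6, t7}; fixed.
Sat(E[start U done]) = {t0, t2, t3, t4, t5, t6, t7}

{t0, t2, t3, t4, t5, t6, t7}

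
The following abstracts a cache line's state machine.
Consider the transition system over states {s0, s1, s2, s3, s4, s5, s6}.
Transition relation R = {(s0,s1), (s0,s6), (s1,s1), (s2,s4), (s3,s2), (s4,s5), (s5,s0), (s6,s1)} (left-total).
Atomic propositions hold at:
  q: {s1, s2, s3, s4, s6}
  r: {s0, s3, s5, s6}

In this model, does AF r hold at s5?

AF r: least fixpoint, start Z0 = {s0, s3, s5, s6}, add states with every successor in Z. Z1 = {s0, s3, s4, s5, s6}; Z2 = {s0, s2, s3, s4, s5, s6}; fixed.
Sat(AF r) = {s0, s2, s3, s4, s5, s6}
s5 ∈ Sat(AF r) = {s0, s2, s3, s4, s5, s6}, so the formula holds at s5.

Yes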